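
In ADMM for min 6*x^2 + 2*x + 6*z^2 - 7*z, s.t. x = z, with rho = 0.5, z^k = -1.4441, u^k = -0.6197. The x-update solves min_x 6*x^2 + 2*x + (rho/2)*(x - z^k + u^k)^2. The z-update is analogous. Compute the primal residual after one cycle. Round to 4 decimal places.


ADMM iteration with rho = 0.5, z^k = -1.4441, u^k = -0.6197
Step 1: x-update.
Minimize 6*x^2 + 2*x + (0.5/2)*(x + 1.4441 - 0.6197)^2
FOC: (2*6 + 0.5)*x = -2 + 0.5*(-1.4441 + 0.6197)
x^{k+1} = -0.193
Step 2: z-update.
Minimize 6*z^2 - 7*z + (0.5/2)*(-0.193 - z - 0.6197)^2
FOC: (2*6 + 0.5)*z = 7 + 0.5*(-0.193 - 0.6197)
z^{k+1} = 0.5275
Step 3: u-update.
u^{k+1} = -0.6197 - 0.193 - 0.5275 = -1.3402
Step 4: Primal residual = |-0.193 - 0.5275| = 0.7205


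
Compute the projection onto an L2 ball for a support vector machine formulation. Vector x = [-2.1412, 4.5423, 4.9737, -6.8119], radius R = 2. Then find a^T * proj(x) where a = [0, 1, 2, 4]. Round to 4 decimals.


Step 1: Compute ||x|| (intermediates to 6 decimals).
||x|| = sqrt((-2.1412)^2 + 4.5423^2 + 4.9737^2 + (-6.8119)^2) = 9.816155
Step 2: Project.
Since ||x|| > R, scale = R/||x|| = 2/9.816155 = 0.203746, proj(x) = scale * x
proj(x) = [-0.436261, 0.925475, 1.013371, -1.387897]
Step 3: Dot product.
a^T * proj(x) = 0*(-0.436261) + 1*0.925475 + 2*1.013371 + 4*(-1.387897) = -2.5994


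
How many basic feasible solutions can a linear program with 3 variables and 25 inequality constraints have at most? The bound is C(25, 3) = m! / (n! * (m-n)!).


Each vertex corresponds to some choice of n active constraints out of m, so the number of vertices is at most C(m, n) = m! / (n!(m-n)!).
m = 25, n = 3
Numerator: 25 * 24 * 23
Denominator: 3! = 6
C(25, 3) = 2300


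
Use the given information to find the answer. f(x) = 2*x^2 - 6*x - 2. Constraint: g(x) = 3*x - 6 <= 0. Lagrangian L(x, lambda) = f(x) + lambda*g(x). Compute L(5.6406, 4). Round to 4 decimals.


Step 1: Evaluate f(x).
f(5.6406) = 2*5.6406^2 - 6*5.6406 - 2 = 27.7891
Step 2: Evaluate g(x).
g(5.6406) = 3*5.6406 - 6 = 10.9218
Step 3: Compute Lagrangian.
L = 27.7891 + 4*10.9218 = 71.4763


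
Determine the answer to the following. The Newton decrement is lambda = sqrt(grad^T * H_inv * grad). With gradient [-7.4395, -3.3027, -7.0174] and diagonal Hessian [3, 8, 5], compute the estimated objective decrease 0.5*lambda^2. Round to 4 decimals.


Step 1: H is diagonal, so H^(-1) * g = [-2.4798, -0.4128, -1.4035].
Step 2: g^T H^(-1) g = sum_i g_i^2 / H_ii
  = (-7.4395)^2/3 + (-3.3027)^2/8 + (-7.0174)^2/5
  = 18.4487 + 1.3635 + 9.8488 = 29.661
Step 3: Objective decrease = 0.5 * g^T H^(-1) g = 14.8305


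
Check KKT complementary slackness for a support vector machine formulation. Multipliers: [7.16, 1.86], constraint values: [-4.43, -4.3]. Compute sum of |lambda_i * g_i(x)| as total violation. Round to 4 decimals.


KKT complementary slackness check:
lambda_1 * g_1 = 7.16 * -4.43 = -31.7188
lambda_2 * g_2 = 1.86 * -4.3 = -7.998
Total violation = 31.7188 + 7.998 = 39.7168


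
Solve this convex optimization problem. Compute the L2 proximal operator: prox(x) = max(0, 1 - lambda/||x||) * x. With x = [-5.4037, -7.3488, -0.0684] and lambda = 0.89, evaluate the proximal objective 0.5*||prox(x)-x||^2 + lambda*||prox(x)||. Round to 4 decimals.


Step 1: Compute ||x||.
||x|| = 9.1219
Step 2: Compute scaling factor.
scale = max(0, 1 - 0.89/9.1219) = 0.9024
Step 3: prox(x) = [-4.8765, -6.6318, -0.0617]
||prox(x)|| = 8.2319
Step 4: Proximal objective.
0.5*||prox-x||^2 = 0.3961
lambda*||prox|| = 7.3264
Total = 7.7225


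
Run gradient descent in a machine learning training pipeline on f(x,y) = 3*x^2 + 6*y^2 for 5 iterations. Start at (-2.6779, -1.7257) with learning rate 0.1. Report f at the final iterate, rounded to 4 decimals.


Gradient descent on f(x,y) = 3*x^2 + 6*y^2.
Starting point: (-2.6779, -1.7257), alpha = 0.1
Step 1: grad_x = 2*3*-2.6779 = -16.0674, grad_y = 2*6*-1.7257 = -20.7084
  x_1 = -2.6779 - 0.1*-16.0674 = -1.0712
  y_1 = -1.7257 - 0.1*-20.7084 = 0.3451
Step 2: grad_x = 2*3*-1.0712 = -6.427, grad_y = 2*6*0.3451 = 4.1417
  x_2 = -1.0712 - 0.1*-6.427 = -0.4285
  y_2 = 0.3451 - 0.1*4.1417 = -0.069
Step 3: grad_x = 2*3*-0.4285 = -2.5708, grad_y = 2*6*-0.069 = -0.8283
  x_3 = -0.4285 - 0.1*-2.5708 = -0.1714
  y_3 = -0.069 - 0.1*-0.8283 = 0.0138
Step 4: grad_x = 2*3*-0.1714 = -1.0283, grad_y = 2*6*0.0138 = 0.1657
  x_4 = -0.1714 - 0.1*-1.0283 = -0.0686
  y_4 = 0.0138 - 0.1*0.1657 = -0.0028
Step 5: grad_x = 2*3*-0.0686 = -0.4113, grad_y = 2*6*-0.0028 = -0.0331
  x_5 = -0.0686 - 0.1*-0.4113 = -0.0274
  y_5 = -0.0028 - 0.1*-0.0331 = 0.0006
f(-0.0274, 0.0006) = 3*(-0.0274)^2 + 6*0.0006^2 = 0.0023


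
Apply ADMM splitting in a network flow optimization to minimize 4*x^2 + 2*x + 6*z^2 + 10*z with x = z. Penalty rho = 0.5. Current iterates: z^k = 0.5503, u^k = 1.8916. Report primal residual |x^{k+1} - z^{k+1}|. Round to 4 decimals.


ADMM iteration with rho = 0.5, z^k = 0.5503, u^k = 1.8916
Step 1: x-update.
Minimize 4*x^2 + 2*x + (0.5/2)*(x - 0.5503 + 1.8916)^2
FOC: (2*4 + 0.5)*x = -2 + 0.5*(0.5503 - 1.8916)
x^{k+1} = -0.3142
Step 2: z-update.
Minimize 6*z^2 + 10*z + (0.5/2)*(-0.3142 - z + 1.8916)^2
FOC: (2*6 + 0.5)*z = -10 + 0.5*(-0.3142 + 1.8916)
z^{k+1} = -0.7369
Step 3: u-update.
u^{k+1} = 1.8916 - 0.3142 + 0.7369 = 2.3143
Step 4: Primal residual = |-0.3142 + 0.7369| = 0.4227


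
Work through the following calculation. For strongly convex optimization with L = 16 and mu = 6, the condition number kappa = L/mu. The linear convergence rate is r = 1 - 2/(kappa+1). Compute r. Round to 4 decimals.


Step 1: Compute the condition number.
kappa = L/mu = 16/6 = 2.6667
Step 2: Compute the convergence rate.
r = 1 - 2/(kappa + 1) = 1 - 2*mu/(L + mu) = (L - mu)/(L + mu) = 10/22 = 0.4545


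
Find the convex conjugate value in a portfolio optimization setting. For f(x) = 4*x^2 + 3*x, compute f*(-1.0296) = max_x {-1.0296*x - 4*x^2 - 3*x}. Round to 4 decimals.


f*(y) = sup_x {y*x - a*x^2 - b*x} = sup_x {(y-b)*x - a*x^2}
FOC: (y - b) - 2a*x = 0 => x* = (y - b)/(2a)
x* = (-1.0296 - 3)/(2*4) = -0.5037
f*(-1.0296) = (y-b)^2/(4a) = (-1.0296 - 3)^2/(4*4)
= 16.2377/16 = 1.0149


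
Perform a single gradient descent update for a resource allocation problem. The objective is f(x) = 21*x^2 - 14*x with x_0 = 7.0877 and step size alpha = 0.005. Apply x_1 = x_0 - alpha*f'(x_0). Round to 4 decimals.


We compute the gradient at x_0 and apply the update.
f'(x) = 42*x - 14
f'(7.0877) = 42*7.0877 - 14 = 283.6834
x_1 = 7.0877 - 0.005*283.6834 = 5.6693


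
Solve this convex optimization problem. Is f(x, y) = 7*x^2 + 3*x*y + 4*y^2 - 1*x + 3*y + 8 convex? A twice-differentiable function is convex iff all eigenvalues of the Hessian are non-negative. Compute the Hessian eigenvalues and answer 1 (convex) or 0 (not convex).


The Hessian of f(x,y) = 7*x^2 + 3*x*y + 4*y^2 - 1*x + 3*y + 8 is:
H = [[14, 3], [3, 8]]
Trace = 14 + 8 = 22
Determinant = 14*8 - (3)^2 = 103
Discriminant = (22)^2 - 4*103 = 72.0
Eigenvalues: lambda_1 = 6.7574, lambda_2 = 15.2426
The function is convex.

1


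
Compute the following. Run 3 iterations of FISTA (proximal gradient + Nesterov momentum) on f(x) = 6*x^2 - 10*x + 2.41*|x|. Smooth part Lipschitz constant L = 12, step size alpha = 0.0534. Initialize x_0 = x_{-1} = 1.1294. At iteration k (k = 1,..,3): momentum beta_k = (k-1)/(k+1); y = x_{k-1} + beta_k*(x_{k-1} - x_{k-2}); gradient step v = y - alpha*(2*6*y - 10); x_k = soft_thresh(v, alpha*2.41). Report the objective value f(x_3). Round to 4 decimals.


FISTA on f(x) = 6*x^2 - 10*x + 2.41*|x|
L = 12, alpha = 0.0534
Iteration 1: beta = 0.0, y = 1.1294 + 0.0*(1.1294 - 1.1294) = 1.1294
  grad(y) = 3.5528, v = y - alpha*grad = 0.9397
  prox(v) = soft_thresh(0.9397, 0.1287) = 0.811
Iteration 2: beta = 0.3333, y = 0.811 + 0.3333*(0.811 - 1.1294) = 0.7048
  grad(y) = -1.5418, v = y - alpha*grad = 0.7872
  prox(v) = soft_thresh(0.7872, 0.1287) = 0.6585
Iteration 3: beta = 0.5, y = 0.6585 + 0.5*(0.6585 - 0.811) = 0.5822
  grad(y) = -3.0131, v = y - alpha*grad = 0.7431
  prox(v) = soft_thresh(0.7431, 0.1287) = 0.6144
f(x_3) = 6*0.6144^2 - 10*0.6144 + 2.41*|0.6144| = -2.3984


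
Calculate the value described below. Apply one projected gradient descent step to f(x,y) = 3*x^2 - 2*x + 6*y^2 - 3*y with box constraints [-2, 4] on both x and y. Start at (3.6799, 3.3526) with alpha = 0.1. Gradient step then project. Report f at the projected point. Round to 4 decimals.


Step 1: Compute gradient at (3.6799, 3.3526).
grad_x = 2*3*3.6799 - 2 = 20.0794
grad_y = 2*6*3.3526 - 3 = 37.2312
Step 2: Gradient step.
x_raw = 3.6799 - 0.1*20.0794 = 1.672
y_raw = 3.3526 - 0.1*37.2312 = -0.3705
Step 3: Project onto [-2, 4].
x_proj = clip(1.672) = 1.672
y_proj = clip(-0.3705) = -0.3705
Step 4: Evaluate f.
f(1.672, -0.3705) = 6.9777


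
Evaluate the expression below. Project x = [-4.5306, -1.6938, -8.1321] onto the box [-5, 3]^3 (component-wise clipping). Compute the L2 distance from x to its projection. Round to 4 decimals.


Project each component onto [-5, 3].
clip(-4.5306) = -4.5306, clip(-1.6938) = -1.6938, clip(-8.1321) = -5.0
Projection = [-4.5306, -1.6938, -5.0]
Squared diffs: [0.0, 0.0, 9.8101]
Distance = sqrt(9.8101) = 3.1321


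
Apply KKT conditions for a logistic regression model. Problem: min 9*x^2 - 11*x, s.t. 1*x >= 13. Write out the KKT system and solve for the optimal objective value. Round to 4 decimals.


Step 1: Try lambda = 0 (constraint inactive).
x_unc = 11/(2*9) = 0.6111
Check: 1*0.6111 = 0.6111 < 13 -- violated!
Step 2: Constraint must be active: 1*x = 13
x* = 13/1 = 13.0
lambda = (2*9*13.0 - 11)/1 = 223.0
Step 3: Compute optimal value.
f(x*) = 9*13.0^2 - 11*13.0 = 1378.0


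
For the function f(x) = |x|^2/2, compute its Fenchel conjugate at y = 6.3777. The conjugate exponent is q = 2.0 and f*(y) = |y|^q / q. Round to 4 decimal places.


The conjugate exponent q satisfies 1/p + 1/q = 1.
p = 2, so q = 2/(2 - 1) = 2.0
|y|^q = 6.3777^2.0 = 40.6751
f*(6.3777) = 40.6751 / 2.0 = 20.3375


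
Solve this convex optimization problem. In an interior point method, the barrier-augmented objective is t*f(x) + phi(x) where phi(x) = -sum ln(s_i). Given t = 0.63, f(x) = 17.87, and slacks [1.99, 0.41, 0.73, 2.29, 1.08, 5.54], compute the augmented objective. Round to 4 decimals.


Step 1: Compute log-barrier.
ln values: [0.6881, -0.8916, -0.3147, 0.8286, 0.077, 1.712]
phi = -(0.6881 - 0.8916 - 0.3147 + 0.8286 + 0.077 + 1.712) = -2.0993
Step 2: Compute augmented objective.
t*f(x) = 0.63*17.87 = 11.2581
Total = 11.2581 - 2.0993 = 9.1588


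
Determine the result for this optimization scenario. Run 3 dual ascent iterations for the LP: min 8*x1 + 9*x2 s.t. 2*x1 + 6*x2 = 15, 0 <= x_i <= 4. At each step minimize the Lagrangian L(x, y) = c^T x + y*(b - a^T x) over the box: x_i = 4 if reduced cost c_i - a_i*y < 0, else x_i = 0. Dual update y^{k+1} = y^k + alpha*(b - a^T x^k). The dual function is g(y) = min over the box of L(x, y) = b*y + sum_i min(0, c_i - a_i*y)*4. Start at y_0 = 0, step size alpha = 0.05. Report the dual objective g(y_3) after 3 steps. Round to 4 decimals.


Dual ascent for LP: min 8*x1 + 9*x2, 2*x1 + 6*x2 = 15, 0 <= x_i <= 4
Step 1: y^k = 0.0, reduced costs: (8.0, 9.0)
  x^k = (0.0, 0.0), subgradient = b - a^T x = 15.0
  y^{k+1} = 0.0 + 0.05*15.0 = 0.75
Step 2: y^k = 0.75, reduced costs: (6.5, 4.5)
  x^k = (0.0, 0.0), subgradient = b - a^T x = 15.0
  y^{k+1} = 0.75 + 0.05*15.0 = 1.5
Step 3: y^k = 1.5, reduced costs: (5.0, 0.0)
  x^k = (0.0, 0.0), subgradient = b - a^T x = 15.0
  y^{k+1} = 1.5 + 0.05*15.0 = 2.25
Dual objective at y_3 = 2.25: reduced costs (3.5, -4.5), box minimizer x = (0.0, 4.0)
g(y_3) = b*y + (c1 - a1*y)*x1 + (c2 - a2*y)*x2 = 15*2.25 + 3.5*0.0 + (-4.5)*4.0 = 33.75 + 0.0 - 18.0 = 15.75


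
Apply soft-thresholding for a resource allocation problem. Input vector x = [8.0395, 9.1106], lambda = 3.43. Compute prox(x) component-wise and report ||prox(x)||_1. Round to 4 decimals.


Soft-thresholding with lambda = 3.43:
prox(8.0395) = sign(8.0395)*max(|8.0395| - 3.43, 0) = 4.6095
prox(9.1106) = sign(9.1106)*max(|9.1106| - 3.43, 0) = 5.6806
prox(x) = [4.6095, 5.6806]
||prox(x)||_1 = 4.6095 + 5.6806 = 10.2901


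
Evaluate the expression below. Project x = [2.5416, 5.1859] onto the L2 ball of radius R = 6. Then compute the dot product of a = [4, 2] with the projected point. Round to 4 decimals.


Step 1: Compute ||x|| (intermediates to 6 decimals).
||x|| = sqrt(2.5416^2 + 5.1859^2) = 5.775231
Step 2: Project.
Since ||x|| <= R, proj = x (no scaling needed).
proj(x) = [2.5416, 5.1859]
Step 3: Dot product.
a^T * proj(x) = 4*2.5416 + 2*5.1859 = 20.5382


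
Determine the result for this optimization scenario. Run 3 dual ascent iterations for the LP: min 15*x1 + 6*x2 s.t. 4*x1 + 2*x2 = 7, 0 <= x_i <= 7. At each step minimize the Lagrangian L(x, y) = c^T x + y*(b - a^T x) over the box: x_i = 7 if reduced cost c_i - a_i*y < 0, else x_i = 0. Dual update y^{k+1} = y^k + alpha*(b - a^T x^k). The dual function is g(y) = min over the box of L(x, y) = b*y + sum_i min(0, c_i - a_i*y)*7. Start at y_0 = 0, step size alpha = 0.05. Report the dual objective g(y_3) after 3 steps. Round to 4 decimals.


Dual ascent for LP: min 15*x1 + 6*x2, 4*x1 + 2*x2 = 7, 0 <= x_i <= 7
Step 1: y^k = 0.0, reduced costs: (15.0, 6.0)
  x^k = (0.0, 0.0), subgradient = b - a^T x = 7.0
  y^{k+1} = 0.0 + 0.05*7.0 = 0.35
Step 2: y^k = 0.35, reduced costs: (13.6, 5.3)
  x^k = (0.0, 0.0), subgradient = b - a^T x = 7.0
  y^{k+1} = 0.35 + 0.05*7.0 = 0.7
Step 3: y^k = 0.7, reduced costs: (12.2, 4.6)
  x^k = (0.0, 0.0), subgradient = b - a^T x = 7.0
  y^{k+1} = 0.7 + 0.05*7.0 = 1.05
Dual objective at y_3 = 1.05: reduced costs (10.8, 3.9), box minimizer x = (0.0, 0.0)
g(y_3) = b*y + (c1 - a1*y)*x1 + (c2 - a2*y)*x2 = 7*1.05 + 10.8*0.0 + 3.9*0.0 = 7.35 + 0.0 + 0.0 = 7.35


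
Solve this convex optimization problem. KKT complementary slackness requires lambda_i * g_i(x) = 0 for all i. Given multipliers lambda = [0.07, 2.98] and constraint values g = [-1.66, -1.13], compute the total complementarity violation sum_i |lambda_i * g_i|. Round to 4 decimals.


KKT complementary slackness check:
lambda_1 * g_1 = 0.07 * -1.66 = -0.1162
lambda_2 * g_2 = 2.98 * -1.13 = -3.3674
Total violation = 0.1162 + 3.3674 = 3.4836


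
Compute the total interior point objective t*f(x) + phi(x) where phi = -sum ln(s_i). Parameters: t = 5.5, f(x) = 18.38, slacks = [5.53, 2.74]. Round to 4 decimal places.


Step 1: Compute log-barrier.
ln values: [1.7102, 1.008]
phi = -(1.7102 + 1.008) = -2.7181
Step 2: Compute augmented objective.
t*f(x) = 5.5*18.38 = 101.09
Total = 101.09 - 2.7181 = 98.3719


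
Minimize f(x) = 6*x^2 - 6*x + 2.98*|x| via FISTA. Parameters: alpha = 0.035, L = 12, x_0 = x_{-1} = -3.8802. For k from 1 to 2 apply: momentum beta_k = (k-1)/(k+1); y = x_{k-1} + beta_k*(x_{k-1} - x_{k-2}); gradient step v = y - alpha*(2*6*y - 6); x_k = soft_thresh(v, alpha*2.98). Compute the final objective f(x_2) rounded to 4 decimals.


FISTA on f(x) = 6*x^2 - 6*x + 2.98*|x|
L = 12, alpha = 0.035
Iteration 1: beta = 0.0, y = -3.8802 + 0.0*(-3.8802 + 3.8802) = -3.8802
  grad(y) = -52.5624, v = y - alpha*grad = -2.0405
  prox(v) = soft_thresh(-2.0405, 0.1043) = -1.9362
Iteration 2: beta = 0.3333, y = -1.9362 + 0.3333*(-1.9362 + 3.8802) = -1.2882
  grad(y) = -21.4587, v = y - alpha*grad = -0.5372
  prox(v) = soft_thresh(-0.5372, 0.1043) = -0.4329
f(x_2) = 6*(-0.4329)^2 - 6*(-0.4329) + 2.98*|-0.4329| = 5.0114


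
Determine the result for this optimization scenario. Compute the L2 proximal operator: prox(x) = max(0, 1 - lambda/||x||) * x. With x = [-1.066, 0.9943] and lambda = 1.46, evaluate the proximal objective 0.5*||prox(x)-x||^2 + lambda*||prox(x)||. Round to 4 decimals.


Step 1: Compute ||x||.
||x|| = 1.4577
Step 2: Compute scaling factor.
scale = max(0, 1 - 1.46/1.4577) = 0.0
Step 3: prox(x) = [-0.0, 0.0]
||prox(x)|| = 0.0
Step 4: Proximal objective.
0.5*||prox-x||^2 = 1.0625
lambda*||prox|| = 0.0
Total = 1.0625


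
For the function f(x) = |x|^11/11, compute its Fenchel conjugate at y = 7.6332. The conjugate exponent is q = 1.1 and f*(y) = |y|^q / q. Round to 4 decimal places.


The conjugate exponent q satisfies 1/p + 1/q = 1.
p = 11, so q = 11/(11 - 1) = 1.1
|y|^q = 7.6332^1.1 = 9.3536
f*(7.6332) = 9.3536 / 1.1 = 8.5032


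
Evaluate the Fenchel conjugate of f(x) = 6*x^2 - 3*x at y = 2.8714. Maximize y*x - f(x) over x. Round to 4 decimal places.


f*(y) = sup_x {y*x - a*x^2 - b*x} = sup_x {(y-b)*x - a*x^2}
FOC: (y - b) - 2a*x = 0 => x* = (y - b)/(2a)
x* = (2.8714 + 3)/(2*6) = 0.4893
f*(2.8714) = (y-b)^2/(4a) = (2.8714 + 3)^2/(4*6)
= 34.4733/24 = 1.4364


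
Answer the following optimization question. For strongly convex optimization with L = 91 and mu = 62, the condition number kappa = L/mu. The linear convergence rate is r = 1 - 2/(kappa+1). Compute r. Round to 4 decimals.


Step 1: Compute the condition number.
kappa = L/mu = 91/62 = 1.4677
Step 2: Compute the convergence rate.
r = 1 - 2/(kappa + 1) = 1 - 2*mu/(L + mu) = (L - mu)/(L + mu) = 29/153 = 0.1895


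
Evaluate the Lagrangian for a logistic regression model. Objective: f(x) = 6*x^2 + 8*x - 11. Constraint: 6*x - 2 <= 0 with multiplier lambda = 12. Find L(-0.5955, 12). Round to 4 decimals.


Step 1: Evaluate f(x).
f(-0.5955) = 6*(-0.5955)^2 + 8*(-0.5955) - 11 = -13.6363
Step 2: Evaluate g(x).
g(-0.5955) = 6*-0.5955 - 2 = -5.573
Step 3: Compute Lagrangian.
L = -13.6363 + 12*-5.573 = -80.5123


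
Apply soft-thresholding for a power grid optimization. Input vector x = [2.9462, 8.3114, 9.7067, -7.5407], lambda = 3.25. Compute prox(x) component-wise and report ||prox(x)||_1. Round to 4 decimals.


Soft-thresholding with lambda = 3.25:
prox(2.9462) = sign(2.9462)*max(|2.9462| - 3.25, 0) = 0.0
prox(8.3114) = sign(8.3114)*max(|8.3114| - 3.25, 0) = 5.0614
prox(9.7067) = sign(9.7067)*max(|9.7067| - 3.25, 0) = 6.4567
prox(-7.5407) = sign(-7.5407)*max(|-7.5407| - 3.25, 0) = -4.2907
prox(x) = [0.0, 5.0614, 6.4567, -4.2907]
||prox(x)||_1 = 0.0 + 5.0614 + 6.4567 + 4.2907 = 15.8088


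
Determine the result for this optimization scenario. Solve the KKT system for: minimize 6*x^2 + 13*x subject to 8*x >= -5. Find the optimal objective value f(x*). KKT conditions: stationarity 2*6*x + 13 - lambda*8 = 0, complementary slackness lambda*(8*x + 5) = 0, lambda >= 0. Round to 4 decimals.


Step 1: Try lambda = 0 (constraint inactive).
x_unc = -13/(2*6) = -1.0833
Check: 8*-1.0833 = -8.6664 < -5 -- violated!
Step 2: Constraint must be active: 8*x = -5
x* = -5/8 = -0.625
lambda = (2*6*(-0.625) + 13)/8 = 0.6875
Step 3: Compute optimal value.
f(x*) = 6*(-0.625)^2 + 13*(-0.625) = -5.7813


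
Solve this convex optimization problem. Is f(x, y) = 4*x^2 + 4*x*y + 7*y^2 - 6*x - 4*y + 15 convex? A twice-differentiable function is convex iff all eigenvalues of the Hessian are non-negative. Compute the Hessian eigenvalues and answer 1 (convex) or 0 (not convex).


The Hessian of f(x,y) = 4*x^2 + 4*x*y + 7*y^2 - 6*x - 4*y + 15 is:
H = [[8, 4], [4, 14]]
Trace = 8 + 14 = 22
Determinant = 8*14 - (4)^2 = 96
Discriminant = (22)^2 - 4*96 = 100.0
Eigenvalues: lambda_1 = 6.0, lambda_2 = 16.0
The function is convex.

1


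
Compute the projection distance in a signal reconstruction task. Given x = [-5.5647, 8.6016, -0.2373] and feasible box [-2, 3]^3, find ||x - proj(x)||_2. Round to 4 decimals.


Project each component onto [-2, 3].
clip(-5.5647) = -2.0, clip(8.6016) = 3.0, clip(-0.2373) = -0.2373
Projection = [-2.0, 3.0, -0.2373]
Squared diffs: [12.7071, 31.3779, 0.0]
Distance = sqrt(44.085) = 6.6397


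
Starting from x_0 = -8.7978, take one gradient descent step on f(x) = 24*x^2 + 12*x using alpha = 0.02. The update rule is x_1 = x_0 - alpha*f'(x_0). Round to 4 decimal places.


We compute the gradient at x_0 and apply the update.
f'(x) = 48*x + 12
f'(-8.7978) = 48*-8.7978 + 12 = -410.2944
x_1 = -8.7978 - 0.02*-410.2944 = -0.5919


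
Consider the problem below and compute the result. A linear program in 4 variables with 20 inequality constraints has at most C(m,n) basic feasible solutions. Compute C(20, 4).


Each vertex corresponds to some choice of n active constraints out of m, so the number of vertices is at most C(m, n) = m! / (n!(m-n)!).
m = 20, n = 4
Numerator: 20 * 19 * 18 * 17
Denominator: 4! = 24
C(20, 4) = 4845


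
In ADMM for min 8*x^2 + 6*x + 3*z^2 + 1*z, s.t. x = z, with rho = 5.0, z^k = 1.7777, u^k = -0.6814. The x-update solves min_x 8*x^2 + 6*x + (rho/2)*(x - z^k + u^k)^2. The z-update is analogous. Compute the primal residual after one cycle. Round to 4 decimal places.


ADMM iteration with rho = 5.0, z^k = 1.7777, u^k = -0.6814
Step 1: x-update.
Minimize 8*x^2 + 6*x + (5.0/2)*(x - 1.7777 - 0.6814)^2
FOC: (2*8 + 5.0)*x = -6 + 5.0*(1.7777 + 0.6814)
x^{k+1} = 0.2998
Step 2: z-update.
Minimize 3*z^2 + 1*z + (5.0/2)*(0.2998 - z - 0.6814)^2
FOC: (2*3 + 5.0)*z = -1 + 5.0*(0.2998 - 0.6814)
z^{k+1} = -0.2644
Step 3: u-update.
u^{k+1} = -0.6814 + 0.2998 + 0.2644 = -0.1172
Step 4: Primal residual = |0.2998 + 0.2644| = 0.5642


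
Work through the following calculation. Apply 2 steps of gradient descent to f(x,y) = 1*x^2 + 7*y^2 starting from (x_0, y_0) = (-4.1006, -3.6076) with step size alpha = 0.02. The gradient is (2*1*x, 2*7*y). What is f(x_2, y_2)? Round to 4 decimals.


Gradient descent on f(x,y) = 1*x^2 + 7*y^2.
Starting point: (-4.1006, -3.6076), alpha = 0.02
Step 1: grad_x = 2*1*-4.1006 = -8.2012, grad_y = 2*7*-3.6076 = -50.5064
  x_1 = -4.1006 - 0.02*-8.2012 = -3.9366
  y_1 = -3.6076 - 0.02*-50.5064 = -2.5975
Step 2: grad_x = 2*1*-3.9366 = -7.8732, grad_y = 2*7*-2.5975 = -36.3646
  x_2 = -3.9366 - 0.02*-7.8732 = -3.7791
  y_2 = -2.5975 - 0.02*-36.3646 = -1.8702
f(-3.7791, -1.8702) = 1*(-3.7791)^2 + 7*(-1.8702)^2 = 38.7647


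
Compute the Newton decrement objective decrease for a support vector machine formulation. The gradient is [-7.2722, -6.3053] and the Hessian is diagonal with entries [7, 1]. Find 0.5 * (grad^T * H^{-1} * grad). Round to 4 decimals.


Step 1: H is diagonal, so H^(-1) * g = [-1.0389, -6.3053].
Step 2: g^T H^(-1) g = sum_i g_i^2 / H_ii
  = (-7.2722)^2/7 + (-6.3053)^2/1
  = 7.555 + 39.7568 = 47.3118
Step 3: Objective decrease = 0.5 * g^T H^(-1) g = 23.6559


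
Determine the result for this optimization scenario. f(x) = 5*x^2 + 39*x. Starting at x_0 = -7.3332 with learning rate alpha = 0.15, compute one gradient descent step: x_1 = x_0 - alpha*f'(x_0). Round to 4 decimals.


We compute the gradient at x_0 and apply the update.
f'(x) = 10*x + 39
f'(-7.3332) = 10*-7.3332 + 39 = -34.332
x_1 = -7.3332 - 0.15*-34.332 = -2.1834


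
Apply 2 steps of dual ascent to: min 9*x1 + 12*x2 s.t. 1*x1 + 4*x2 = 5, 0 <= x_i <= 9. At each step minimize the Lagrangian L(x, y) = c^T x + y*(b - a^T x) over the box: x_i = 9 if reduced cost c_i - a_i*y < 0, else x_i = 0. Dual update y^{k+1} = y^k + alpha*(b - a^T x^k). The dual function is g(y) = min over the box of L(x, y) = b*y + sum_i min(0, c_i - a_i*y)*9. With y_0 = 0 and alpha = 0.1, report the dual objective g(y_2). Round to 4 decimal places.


Dual ascent for LP: min 9*x1 + 12*x2, 1*x1 + 4*x2 = 5, 0 <= x_i <= 9
Step 1: y^k = 0.0, reduced costs: (9.0, 12.0)
  x^k = (0.0, 0.0), subgradient = b - a^T x = 5.0
  y^{k+1} = 0.0 + 0.1*5.0 = 0.5
Step 2: y^k = 0.5, reduced costs: (8.5, 10.0)
  x^k = (0.0, 0.0), subgradient = b - a^T x = 5.0
  y^{k+1} = 0.5 + 0.1*5.0 = 1.0
Dual objective at y_2 = 1.0: reduced costs (8.0, 8.0), box minimizer x = (0.0, 0.0)
g(y_2) = b*y + (c1 - a1*y)*x1 + (c2 - a2*y)*x2 = 5*1.0 + 8.0*0.0 + 8.0*0.0 = 5.0 + 0.0 + 0.0 = 5.0


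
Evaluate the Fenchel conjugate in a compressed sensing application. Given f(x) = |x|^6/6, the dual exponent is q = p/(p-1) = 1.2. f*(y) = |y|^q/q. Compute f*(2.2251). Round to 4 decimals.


The conjugate exponent q satisfies 1/p + 1/q = 1.
p = 6, so q = 6/(6 - 1) = 1.2
|y|^q = 2.2251^1.2 = 2.6111
f*(2.2251) = 2.6111 / 1.2 = 2.1759


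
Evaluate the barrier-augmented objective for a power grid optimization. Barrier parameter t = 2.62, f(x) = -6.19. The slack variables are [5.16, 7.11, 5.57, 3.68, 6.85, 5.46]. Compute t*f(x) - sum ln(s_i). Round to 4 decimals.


Step 1: Compute log-barrier.
ln values: [1.6409, 1.9615, 1.7174, 1.3029, 1.9242, 1.6974]
phi = -(1.6409 + 1.9615 + 1.7174 + 1.3029 + 1.9242 + 1.6974) = -10.2444
Step 2: Compute augmented objective.
t*f(x) = 2.62*-6.19 = -16.2178
Total = -16.2178 - 10.2444 = -26.4622


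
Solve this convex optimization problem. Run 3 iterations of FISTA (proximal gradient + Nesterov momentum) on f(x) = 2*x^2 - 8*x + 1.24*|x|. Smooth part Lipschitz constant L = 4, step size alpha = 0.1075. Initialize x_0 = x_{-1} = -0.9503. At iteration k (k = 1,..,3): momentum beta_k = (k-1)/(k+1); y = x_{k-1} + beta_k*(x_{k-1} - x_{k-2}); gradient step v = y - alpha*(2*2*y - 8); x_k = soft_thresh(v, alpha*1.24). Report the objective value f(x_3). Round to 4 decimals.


FISTA on f(x) = 2*x^2 - 8*x + 1.24*|x|
L = 4, alpha = 0.1075
Iteration 1: beta = 0.0, y = -0.9503 + 0.0*(-0.9503 + 0.9503) = -0.9503
  grad(y) = -11.8012, v = y - alpha*grad = 0.3183
  prox(v) = soft_thresh(0.3183, 0.1333) = 0.185
Iteration 2: beta = 0.3333, y = 0.185 + 0.3333*(0.185 + 0.9503) = 0.5635
  grad(y) = -5.7461, v = y - alpha*grad = 1.1812
  prox(v) = soft_thresh(1.1812, 0.1333) = 1.0479
Iteration 3: beta = 0.5, y = 1.0479 + 0.5*(1.0479 - 0.185) = 1.4793
  grad(y) = -2.0828, v = y - alpha*grad = 1.7032
  prox(v) = soft_thresh(1.7032, 0.1333) = 1.5699
f(x_3) = 2*1.5699^2 - 8*1.5699 + 1.24*|1.5699| = -5.6834


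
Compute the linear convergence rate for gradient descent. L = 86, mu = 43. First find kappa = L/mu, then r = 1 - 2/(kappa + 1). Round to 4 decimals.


Step 1: Compute the condition number.
kappa = L/mu = 86/43 = 2.0
Step 2: Compute the convergence rate.
r = 1 - 2/(kappa + 1) = 1 - 2*mu/(L + mu) = (L - mu)/(L + mu) = 43/129 = 0.3333


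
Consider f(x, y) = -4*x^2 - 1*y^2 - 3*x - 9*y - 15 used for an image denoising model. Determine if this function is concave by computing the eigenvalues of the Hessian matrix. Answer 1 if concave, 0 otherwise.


The Hessian of f(x,y) = -4*x^2 - 1*y^2 - 3*x - 9*y - 15 is:
H = [[-8, 0], [0, -2]]
Trace = -8 - 2 = -10
Determinant = -8*-2 - (0)^2 = 16
Discriminant = (-10)^2 - 4*16 = 36.0
Eigenvalues: lambda_1 = -8.0, lambda_2 = -2.0
The function is concave.

1


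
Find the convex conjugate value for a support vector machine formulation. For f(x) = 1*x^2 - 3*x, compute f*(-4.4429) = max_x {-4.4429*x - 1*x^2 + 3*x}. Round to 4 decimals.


f*(y) = sup_x {y*x - a*x^2 - b*x} = sup_x {(y-b)*x - a*x^2}
FOC: (y - b) - 2a*x = 0 => x* = (y - b)/(2a)
x* = (-4.4429 + 3)/(2*1) = -0.7215
f*(-4.4429) = (y-b)^2/(4a) = (-4.4429 + 3)^2/(4*1)
= 2.082/4 = 0.5205


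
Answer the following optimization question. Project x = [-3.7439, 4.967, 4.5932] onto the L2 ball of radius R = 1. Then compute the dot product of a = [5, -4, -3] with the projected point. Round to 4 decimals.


Step 1: Compute ||x|| (intermediates to 6 decimals).
||x|| = sqrt((-3.7439)^2 + 4.967^2 + 4.5932^2) = 7.732099
Step 2: Project.
Since ||x|| > R, scale = R/||x|| = 1/7.732099 = 0.129331, proj(x) = scale * x
proj(x) = [-0.484202, 0.642387, 0.594043]
Step 3: Dot product.
a^T * proj(x) = 5*(-0.484202) - 4*0.642387 - 3*0.594043 = -6.7727


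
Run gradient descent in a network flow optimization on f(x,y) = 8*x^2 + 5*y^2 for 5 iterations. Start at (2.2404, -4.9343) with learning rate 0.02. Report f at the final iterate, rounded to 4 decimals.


Gradient descent on f(x,y) = 8*x^2 + 5*y^2.
Starting point: (2.2404, -4.9343), alpha = 0.02
Step 1: grad_x = 2*8*2.2404 = 35.8464, grad_y = 2*5*-4.9343 = -49.343
  x_1 = 2.2404 - 0.02*35.8464 = 1.5235
  y_1 = -4.9343 - 0.02*-49.343 = -3.9474
Step 2: grad_x = 2*8*1.5235 = 24.3756, grad_y = 2*5*-3.9474 = -39.4744
  x_2 = 1.5235 - 0.02*24.3756 = 1.036
  y_2 = -3.9474 - 0.02*-39.4744 = -3.158
Step 3: grad_x = 2*8*1.036 = 16.5754, grad_y = 2*5*-3.158 = -31.5795
  x_3 = 1.036 - 0.02*16.5754 = 0.7045
  y_3 = -3.158 - 0.02*-31.5795 = -2.5264
Step 4: grad_x = 2*8*0.7045 = 11.2713, grad_y = 2*5*-2.5264 = -25.2636
  x_4 = 0.7045 - 0.02*11.2713 = 0.479
  y_4 = -2.5264 - 0.02*-25.2636 = -2.0211
Step 5: grad_x = 2*8*0.479 = 7.6645, grad_y = 2*5*-2.0211 = -20.2109
  x_5 = 0.479 - 0.02*7.6645 = 0.3257
  y_5 = -2.0211 - 0.02*-20.2109 = -1.6169
f(0.3257, -1.6169) = 8*0.3257^2 + 5*(-1.6169)^2 = 13.9202


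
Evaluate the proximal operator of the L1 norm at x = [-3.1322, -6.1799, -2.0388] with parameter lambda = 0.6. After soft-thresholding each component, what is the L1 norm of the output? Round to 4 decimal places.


Soft-thresholding with lambda = 0.6:
prox(-3.1322) = sign(-3.1322)*max(|-3.1322| - 0.6, 0) = -2.5322
prox(-6.1799) = sign(-6.1799)*max(|-6.1799| - 0.6, 0) = -5.5799
prox(-2.0388) = sign(-2.0388)*max(|-2.0388| - 0.6, 0) = -1.4388
prox(x) = [-2.5322, -5.5799, -1.4388]
||prox(x)||_1 = 2.5322 + 5.5799 + 1.4388 = 9.5509


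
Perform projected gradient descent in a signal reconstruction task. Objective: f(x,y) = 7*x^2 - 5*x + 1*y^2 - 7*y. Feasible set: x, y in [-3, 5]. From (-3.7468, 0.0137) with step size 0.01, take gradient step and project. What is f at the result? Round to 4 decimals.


Step 1: Compute gradient at (-3.7468, 0.0137).
grad_x = 2*7*-3.7468 - 5 = -57.4552
grad_y = 2*1*0.0137 - 7 = -6.9726
Step 2: Gradient step.
x_raw = -3.7468 - 0.01*-57.4552 = -3.1722
y_raw = 0.0137 - 0.01*-6.9726 = 0.0834
Step 3: Project onto [-3, 5].
x_proj = clip(-3.1722) = -3.0
y_proj = clip(0.0834) = 0.0834
Step 4: Evaluate f.
f(-3.0, 0.0834) = 77.423


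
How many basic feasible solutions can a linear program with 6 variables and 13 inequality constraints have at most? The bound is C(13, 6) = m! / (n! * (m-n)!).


Each vertex corresponds to some choice of n active constraints out of m, so the number of vertices is at most C(m, n) = m! / (n!(m-n)!).
m = 13, n = 6
Numerator: 13 * 12 * 11 * 10 * 9 * 8
Denominator: 6! = 720
C(13, 6) = 1716


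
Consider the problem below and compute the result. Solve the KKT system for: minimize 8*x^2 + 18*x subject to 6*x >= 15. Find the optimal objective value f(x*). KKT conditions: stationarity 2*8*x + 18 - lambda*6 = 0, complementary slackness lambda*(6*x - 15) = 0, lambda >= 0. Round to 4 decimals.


Step 1: Try lambda = 0 (constraint inactive).
x_unc = -18/(2*8) = -1.125
Check: 6*-1.125 = -6.75 < 15 -- violated!
Step 2: Constraint must be active: 6*x = 15
x* = 15/6 = 2.5
lambda = (2*8*2.5 + 18)/6 = 9.6667
Step 3: Compute optimal value.
f(x*) = 8*2.5^2 + 18*2.5 = 95.0


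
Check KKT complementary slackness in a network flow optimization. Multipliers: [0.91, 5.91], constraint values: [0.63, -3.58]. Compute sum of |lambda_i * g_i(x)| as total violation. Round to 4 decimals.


KKT complementary slackness check:
lambda_1 * g_1 = 0.91 * 0.63 = 0.5733
lambda_2 * g_2 = 5.91 * -3.58 = -21.1578
Total violation = 0.5733 + 21.1578 = 21.7311


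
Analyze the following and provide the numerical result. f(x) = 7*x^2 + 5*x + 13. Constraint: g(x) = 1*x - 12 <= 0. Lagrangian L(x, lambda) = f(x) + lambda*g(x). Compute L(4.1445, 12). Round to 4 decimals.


Step 1: Evaluate f(x).
f(4.1445) = 7*4.1445^2 + 5*4.1445 + 13 = 153.9607
Step 2: Evaluate g(x).
g(4.1445) = 1*4.1445 - 12 = -7.8555
Step 3: Compute Lagrangian.
L = 153.9607 + 12*-7.8555 = 59.6947


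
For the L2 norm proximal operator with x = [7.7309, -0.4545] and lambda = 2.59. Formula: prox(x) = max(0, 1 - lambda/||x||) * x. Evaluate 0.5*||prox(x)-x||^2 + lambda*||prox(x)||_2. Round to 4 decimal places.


Step 1: Compute ||x||.
||x|| = 7.7442
Step 2: Compute scaling factor.
scale = max(0, 1 - 2.59/7.7442) = 0.6656
Step 3: prox(x) = [5.1454, -0.3025]
||prox(x)|| = 5.1542
Step 4: Proximal objective.
0.5*||prox-x||^2 = 3.3541
lambda*||prox|| = 13.3494
Total = 16.7036


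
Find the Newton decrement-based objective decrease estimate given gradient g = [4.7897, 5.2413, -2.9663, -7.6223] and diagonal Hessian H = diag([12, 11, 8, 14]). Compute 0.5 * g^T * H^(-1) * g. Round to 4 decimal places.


Step 1: H is diagonal, so H^(-1) * g = [0.3991, 0.4765, -0.3708, -0.5445].
Step 2: g^T H^(-1) g = sum_i g_i^2 / H_ii
  = (4.7897)^2/12 + (5.2413)^2/11 + (-2.9663)^2/8 + (-7.6223)^2/14
  = 1.9118 + 2.4974 + 1.0999 + 4.15 = 9.659
Step 3: Objective decrease = 0.5 * g^T H^(-1) g = 4.8295


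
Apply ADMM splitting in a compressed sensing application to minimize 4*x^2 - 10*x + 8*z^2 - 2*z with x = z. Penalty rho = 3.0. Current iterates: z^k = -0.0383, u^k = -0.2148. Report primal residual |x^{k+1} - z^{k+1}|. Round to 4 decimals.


ADMM iteration with rho = 3.0, z^k = -0.0383, u^k = -0.2148
Step 1: x-update.
Minimize 4*x^2 - 10*x + (3.0/2)*(x + 0.0383 - 0.2148)^2
FOC: (2*4 + 3.0)*x = 10 + 3.0*(-0.0383 + 0.2148)
x^{k+1} = 0.9572
Step 2: z-update.
Minimize 8*z^2 - 2*z + (3.0/2)*(0.9572 - z - 0.2148)^2
FOC: (2*8 + 3.0)*z = 2 + 3.0*(0.9572 - 0.2148)
z^{k+1} = 0.2225
Step 3: u-update.
u^{k+1} = -0.2148 + 0.9572 - 0.2225 = 0.5199
Step 4: Primal residual = |0.9572 - 0.2225| = 0.7347


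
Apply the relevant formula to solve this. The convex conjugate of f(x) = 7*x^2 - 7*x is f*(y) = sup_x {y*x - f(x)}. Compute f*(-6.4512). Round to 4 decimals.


f*(y) = sup_x {y*x - a*x^2 - b*x} = sup_x {(y-b)*x - a*x^2}
FOC: (y - b) - 2a*x = 0 => x* = (y - b)/(2a)
x* = (-6.4512 + 7)/(2*7) = 0.0392
f*(-6.4512) = (y-b)^2/(4a) = (-6.4512 + 7)^2/(4*7)
= 0.3012/28 = 0.0108


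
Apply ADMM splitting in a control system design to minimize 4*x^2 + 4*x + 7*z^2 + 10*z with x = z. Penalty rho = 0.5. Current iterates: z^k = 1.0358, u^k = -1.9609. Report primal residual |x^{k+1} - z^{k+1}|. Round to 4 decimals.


ADMM iteration with rho = 0.5, z^k = 1.0358, u^k = -1.9609
Step 1: x-update.
Minimize 4*x^2 + 4*x + (0.5/2)*(x - 1.0358 - 1.9609)^2
FOC: (2*4 + 0.5)*x = -4 + 0.5*(1.0358 + 1.9609)
x^{k+1} = -0.2943
Step 2: z-update.
Minimize 7*z^2 + 10*z + (0.5/2)*(-0.2943 - z - 1.9609)^2
FOC: (2*7 + 0.5)*z = -10 + 0.5*(-0.2943 - 1.9609)
z^{k+1} = -0.7674
Step 3: u-update.
u^{k+1} = -1.9609 - 0.2943 + 0.7674 = -1.4878
Step 4: Primal residual = |-0.2943 + 0.7674| = 0.4731


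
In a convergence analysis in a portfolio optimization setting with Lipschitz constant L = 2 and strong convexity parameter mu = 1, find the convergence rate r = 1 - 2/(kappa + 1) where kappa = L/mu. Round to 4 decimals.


Step 1: Compute the condition number.
kappa = L/mu = 2/1 = 2.0
Step 2: Compute the convergence rate.
r = 1 - 2/(kappa + 1) = 1 - 2*mu/(L + mu) = (L - mu)/(L + mu) = 1/3 = 0.3333


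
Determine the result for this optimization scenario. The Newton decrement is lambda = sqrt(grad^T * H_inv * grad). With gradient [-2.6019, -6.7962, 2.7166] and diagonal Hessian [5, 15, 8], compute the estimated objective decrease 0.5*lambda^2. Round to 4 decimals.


Step 1: H is diagonal, so H^(-1) * g = [-0.5204, -0.4531, 0.3396].
Step 2: g^T H^(-1) g = sum_i g_i^2 / H_ii
  = (-2.6019)^2/5 + (-6.7962)^2/15 + (2.7166)^2/8
  = 1.354 + 3.0792 + 0.9225 = 5.3557
Step 3: Objective decrease = 0.5 * g^T H^(-1) g = 2.6778


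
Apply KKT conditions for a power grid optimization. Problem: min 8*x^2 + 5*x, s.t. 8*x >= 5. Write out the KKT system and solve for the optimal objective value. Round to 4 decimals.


Step 1: Try lambda = 0 (constraint inactive).
x_unc = -5/(2*8) = -0.3125
Check: 8*-0.3125 = -2.5 < 5 -- violated!
Step 2: Constraint must be active: 8*x = 5
x* = 5/8 = 0.625
lambda = (2*8*0.625 + 5)/8 = 1.875
Step 3: Compute optimal value.
f(x*) = 8*0.625^2 + 5*0.625 = 6.25


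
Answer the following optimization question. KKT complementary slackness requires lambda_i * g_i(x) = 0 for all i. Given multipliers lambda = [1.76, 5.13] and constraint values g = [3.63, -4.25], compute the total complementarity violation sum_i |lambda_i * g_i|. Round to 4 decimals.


KKT complementary slackness check:
lambda_1 * g_1 = 1.76 * 3.63 = 6.3888
lambda_2 * g_2 = 5.13 * -4.25 = -21.8025
Total violation = 6.3888 + 21.8025 = 28.1913


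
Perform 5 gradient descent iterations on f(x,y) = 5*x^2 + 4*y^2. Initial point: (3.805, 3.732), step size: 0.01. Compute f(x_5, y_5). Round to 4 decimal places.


Gradient descent on f(x,y) = 5*x^2 + 4*y^2.
Starting point: (3.805, 3.732), alpha = 0.01
Step 1: grad_x = 2*5*3.805 = 38.05, grad_y = 2*4*3.732 = 29.856
  x_1 = 3.805 - 0.01*38.05 = 3.4245
  y_1 = 3.732 - 0.01*29.856 = 3.4334
Step 2: grad_x = 2*5*3.4245 = 34.245, grad_y = 2*4*3.4334 = 27.4675
  x_2 = 3.4245 - 0.01*34.245 = 3.0821
  y_2 = 3.4334 - 0.01*27.4675 = 3.1588
Step 3: grad_x = 2*5*3.0821 = 30.8205, grad_y = 2*4*3.1588 = 25.2701
  x_3 = 3.0821 - 0.01*30.8205 = 2.7738
  y_3 = 3.1588 - 0.01*25.2701 = 2.9061
Step 4: grad_x = 2*5*2.7738 = 27.7385, grad_y = 2*4*2.9061 = 23.2485
  x_4 = 2.7738 - 0.01*27.7385 = 2.4965
  y_4 = 2.9061 - 0.01*23.2485 = 2.6736
Step 5: grad_x = 2*5*2.4965 = 24.9646, grad_y = 2*4*2.6736 = 21.3886
  x_5 = 2.4965 - 0.01*24.9646 = 2.2468
  y_5 = 2.6736 - 0.01*21.3886 = 2.4597
f(2.2468, 2.4597) = 5*2.2468^2 + 4*2.4597^2 = 49.4412


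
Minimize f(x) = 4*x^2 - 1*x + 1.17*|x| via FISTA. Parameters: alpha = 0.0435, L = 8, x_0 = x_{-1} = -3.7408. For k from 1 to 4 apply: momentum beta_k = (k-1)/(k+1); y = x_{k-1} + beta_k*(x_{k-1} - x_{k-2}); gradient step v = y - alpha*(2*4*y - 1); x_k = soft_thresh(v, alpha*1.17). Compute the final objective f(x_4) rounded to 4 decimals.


FISTA on f(x) = 4*x^2 - 1*x + 1.17*|x|
L = 8, alpha = 0.0435
Iteration 1: beta = 0.0, y = -3.7408 + 0.0*(-3.7408 + 3.7408) = -3.7408
  grad(y) = -30.9264, v = y - alpha*grad = -2.3955
  prox(v) = soft_thresh(-2.3955, 0.0509) = -2.3446
Iteration 2: beta = 0.3333, y = -2.3446 + 0.3333*(-2.3446 + 3.7408) = -1.8792
  grad(y) = -16.0337, v = y - alpha*grad = -1.1817
  prox(v) = soft_thresh(-1.1817, 0.0509) = -1.1308
Iteration 3: beta = 0.5, y = -1.1308 + 0.5*(-1.1308 + 2.3446) = -0.524
  grad(y) = -5.1918, v = y - alpha*grad = -0.2981
  prox(v) = soft_thresh(-0.2981, 0.0509) = -0.2472
Iteration 4: beta = 0.6, y = -0.2472 + 0.6*(-0.2472 + 1.1308) = 0.2829
  grad(y) = 1.2635, v = y - alpha*grad = 0.228
  prox(v) = soft_thresh(0.228, 0.0509) = 0.1771
f(x_4) = 4*0.1771^2 - 1*0.1771 + 1.17*|0.1771| = 0.1555


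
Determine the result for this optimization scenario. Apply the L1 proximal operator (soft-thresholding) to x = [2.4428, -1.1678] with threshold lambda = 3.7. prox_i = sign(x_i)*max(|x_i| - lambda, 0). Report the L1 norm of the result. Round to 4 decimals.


Soft-thresholding with lambda = 3.7:
prox(2.4428) = sign(2.4428)*max(|2.4428| - 3.7, 0) = 0.0
prox(-1.1678) = sign(-1.1678)*max(|-1.1678| - 3.7, 0) = 0.0
prox(x) = [0.0, 0.0]
||prox(x)||_1 = 0.0 + 0.0 = 0.0


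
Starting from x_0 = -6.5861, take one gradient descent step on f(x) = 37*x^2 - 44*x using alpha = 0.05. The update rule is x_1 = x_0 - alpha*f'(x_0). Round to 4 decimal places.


We compute the gradient at x_0 and apply the update.
f'(x) = 74*x - 44
f'(-6.5861) = 74*-6.5861 - 44 = -531.3714
x_1 = -6.5861 - 0.05*-531.3714 = 19.9825


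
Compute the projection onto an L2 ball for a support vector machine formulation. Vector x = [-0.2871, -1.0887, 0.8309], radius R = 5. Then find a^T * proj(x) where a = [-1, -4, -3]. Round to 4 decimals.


Step 1: Compute ||x|| (intermediates to 6 decimals).
||x|| = sqrt((-0.2871)^2 + (-1.0887)^2 + 0.8309^2) = 1.399317
Step 2: Project.
Since ||x|| <= R, proj = x (no scaling needed).
proj(x) = [-0.2871, -1.0887, 0.8309]
Step 3: Dot product.
a^T * proj(x) = -1*(-0.2871) - 4*(-1.0887) - 3*0.8309 = 2.1492


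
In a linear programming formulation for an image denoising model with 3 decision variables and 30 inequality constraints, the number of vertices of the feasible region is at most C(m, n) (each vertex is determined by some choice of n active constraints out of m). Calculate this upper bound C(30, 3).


Each vertex corresponds to some choice of n active constraints out of m, so the number of vertices is at most C(m, n) = m! / (n!(m-n)!).
m = 30, n = 3
Numerator: 30 * 29 * 28
Denominator: 3! = 6
C(30, 3) = 4060


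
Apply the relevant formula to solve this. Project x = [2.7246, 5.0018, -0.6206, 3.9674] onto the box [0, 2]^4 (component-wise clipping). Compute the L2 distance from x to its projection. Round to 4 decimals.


Project each component onto [0, 2].
clip(2.7246) = 2.0, clip(5.0018) = 2.0, clip(-0.6206) = 0.0, clip(3.9674) = 2.0
Projection = [2.0, 2.0, 0.0, 2.0]
Squared diffs: [0.525, 9.0108, 0.3851, 3.8707]
Distance = sqrt(13.7916) = 3.7137
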